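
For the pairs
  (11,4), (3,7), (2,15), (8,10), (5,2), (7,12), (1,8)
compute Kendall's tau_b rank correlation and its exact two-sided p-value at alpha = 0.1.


Step 1: Enumerate the 21 unordered pairs (i,j) with i<j and classify each by sign(x_j-x_i) * sign(y_j-y_i).
  (1,2):dx=-8,dy=+3->D; (1,3):dx=-9,dy=+11->D; (1,4):dx=-3,dy=+6->D; (1,5):dx=-6,dy=-2->C
  (1,6):dx=-4,dy=+8->D; (1,7):dx=-10,dy=+4->D; (2,3):dx=-1,dy=+8->D; (2,4):dx=+5,dy=+3->C
  (2,5):dx=+2,dy=-5->D; (2,6):dx=+4,dy=+5->C; (2,7):dx=-2,dy=+1->D; (3,4):dx=+6,dy=-5->D
  (3,5):dx=+3,dy=-13->D; (3,6):dx=+5,dy=-3->D; (3,7):dx=-1,dy=-7->C; (4,5):dx=-3,dy=-8->C
  (4,6):dx=-1,dy=+2->D; (4,7):dx=-7,dy=-2->C; (5,6):dx=+2,dy=+10->C; (5,7):dx=-4,dy=+6->D
  (6,7):dx=-6,dy=-4->C
Step 2: C = 8, D = 13, total pairs = 21.
Step 3: tau = (C - D)/(n(n-1)/2) = (8 - 13)/21 = -0.238095.
Step 4: Exact two-sided p-value (enumerate n! = 5040 permutations of y under H0): p = 0.561905.
Step 5: alpha = 0.1. fail to reject H0.

tau_b = -0.2381 (C=8, D=13), p = 0.561905, fail to reject H0.


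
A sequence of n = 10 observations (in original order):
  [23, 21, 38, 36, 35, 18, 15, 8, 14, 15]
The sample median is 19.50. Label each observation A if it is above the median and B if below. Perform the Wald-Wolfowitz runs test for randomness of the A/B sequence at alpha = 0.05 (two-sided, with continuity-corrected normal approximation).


Step 1: Compute median = 19.50; label A = above, B = below.
Labels in order: AAAAABBBBB  (n_A = 5, n_B = 5)
Step 2: Count runs R = 2.
Step 3: Under H0 (random ordering), E[R] = 2*n_A*n_B/(n_A+n_B) + 1 = 2*5*5/10 + 1 = 6.0000.
        Var[R] = 2*n_A*n_B*(2*n_A*n_B - n_A - n_B) / ((n_A+n_B)^2 * (n_A+n_B-1)) = 2000/900 = 2.2222.
        SD[R] = 1.4907.
Step 4: Continuity-corrected z = (R + 0.5 - E[R]) / SD[R] = (2 + 0.5 - 6.0000) / 1.4907 = -2.3479.
Step 5: Two-sided p-value via normal approximation = 2*(1 - Phi(|z|)) = 0.018881.
Step 6: alpha = 0.05. reject H0.

R = 2, z = -2.3479, p = 0.018881, reject H0.


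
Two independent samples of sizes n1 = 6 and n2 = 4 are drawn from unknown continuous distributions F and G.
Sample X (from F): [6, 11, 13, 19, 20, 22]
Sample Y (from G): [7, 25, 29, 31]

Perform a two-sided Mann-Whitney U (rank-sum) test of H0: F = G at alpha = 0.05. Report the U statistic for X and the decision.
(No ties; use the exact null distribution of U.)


Step 1: Combine and sort all 10 observations; assign midranks.
sorted (value, group): (6,X), (7,Y), (11,X), (13,X), (19,X), (20,X), (22,X), (25,Y), (29,Y), (31,Y)
ranks: 6->1, 7->2, 11->3, 13->4, 19->5, 20->6, 22->7, 25->8, 29->9, 31->10
Step 2: Rank sum for X: R1 = 1 + 3 + 4 + 5 + 6 + 7 = 26.
Step 3: U_X = R1 - n1(n1+1)/2 = 26 - 6*7/2 = 26 - 21 = 5.
       U_Y = n1*n2 - U_X = 24 - 5 = 19.
Step 4: No ties, so the exact null distribution of U (based on enumerating the C(10,6) = 210 equally likely rank assignments) gives the two-sided p-value.
Step 5: p-value = 0.171429; compare to alpha = 0.05. fail to reject H0.

U_X = 5, p = 0.171429, fail to reject H0 at alpha = 0.05.


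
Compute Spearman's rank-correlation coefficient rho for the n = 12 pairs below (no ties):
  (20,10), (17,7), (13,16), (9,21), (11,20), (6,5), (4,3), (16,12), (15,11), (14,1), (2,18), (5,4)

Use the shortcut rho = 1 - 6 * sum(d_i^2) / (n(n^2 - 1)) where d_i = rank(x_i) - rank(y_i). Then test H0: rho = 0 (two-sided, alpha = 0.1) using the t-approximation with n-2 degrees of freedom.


Step 1: Rank x and y separately (midranks; no ties here).
rank(x): 20->12, 17->11, 13->7, 9->5, 11->6, 6->4, 4->2, 16->10, 15->9, 14->8, 2->1, 5->3
rank(y): 10->6, 7->5, 16->9, 21->12, 20->11, 5->4, 3->2, 12->8, 11->7, 1->1, 18->10, 4->3
Step 2: d_i = R_x(i) - R_y(i); compute d_i^2.
  (12-6)^2=36, (11-5)^2=36, (7-9)^2=4, (5-12)^2=49, (6-11)^2=25, (4-4)^2=0, (2-2)^2=0, (10-8)^2=4, (9-7)^2=4, (8-1)^2=49, (1-10)^2=81, (3-3)^2=0
sum(d^2) = 288.
Step 3: rho = 1 - 6*288 / (12*(12^2 - 1)) = 1 - 1728/1716 = -0.006993.
Step 4: Under H0, t = rho * sqrt((n-2)/(1-rho^2)) = -0.0221 ~ t(10).
Step 5: Two-sided p-value from the t-distribution with 10 df = 0.982792.
Step 6: alpha = 0.1. fail to reject H0.

rho = -0.0070, p = 0.982792, fail to reject H0 at alpha = 0.1.


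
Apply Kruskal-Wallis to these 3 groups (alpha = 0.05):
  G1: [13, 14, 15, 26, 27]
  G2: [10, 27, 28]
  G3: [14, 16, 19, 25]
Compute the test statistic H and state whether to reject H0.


Step 1: Combine all N = 12 observations and assign midranks.
sorted (value, group, rank): (10,G2,1), (13,G1,2), (14,G1,3.5), (14,G3,3.5), (15,G1,5), (16,G3,6), (19,G3,7), (25,G3,8), (26,G1,9), (27,G1,10.5), (27,G2,10.5), (28,G2,12)
Step 2: Sum ranks within each group.
R_1 = 30 (n_1 = 5)
R_2 = 23.5 (n_2 = 3)
R_3 = 24.5 (n_3 = 4)
Step 3: H = 12/(N(N+1)) * sum(R_i^2/n_i) - 3(N+1)
     = 12/(12*13) * (30^2/5 + 23.5^2/3 + 24.5^2/4) - 3*13
     = 0.076923 * 514.146 - 39
     = 0.549679.
Step 4: Ties present; correction factor C = 1 - 12/(12^3 - 12) = 0.993007. Corrected H = 0.549679 / 0.993007 = 0.553550.
Step 5: Under H0, H ~ chi^2(2); p-value = 0.758225.
Step 6: alpha = 0.05. fail to reject H0.

H = 0.5536, df = 2, p = 0.758225, fail to reject H0.


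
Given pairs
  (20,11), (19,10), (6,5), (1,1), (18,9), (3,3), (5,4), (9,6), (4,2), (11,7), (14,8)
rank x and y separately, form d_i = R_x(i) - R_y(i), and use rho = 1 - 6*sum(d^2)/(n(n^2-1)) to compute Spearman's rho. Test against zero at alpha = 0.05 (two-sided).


Step 1: Rank x and y separately (midranks; no ties here).
rank(x): 20->11, 19->10, 6->5, 1->1, 18->9, 3->2, 5->4, 9->6, 4->3, 11->7, 14->8
rank(y): 11->11, 10->10, 5->5, 1->1, 9->9, 3->3, 4->4, 6->6, 2->2, 7->7, 8->8
Step 2: d_i = R_x(i) - R_y(i); compute d_i^2.
  (11-11)^2=0, (10-10)^2=0, (5-5)^2=0, (1-1)^2=0, (9-9)^2=0, (2-3)^2=1, (4-4)^2=0, (6-6)^2=0, (3-2)^2=1, (7-7)^2=0, (8-8)^2=0
sum(d^2) = 2.
Step 3: rho = 1 - 6*2 / (11*(11^2 - 1)) = 1 - 12/1320 = 0.990909.
Step 4: Under H0, t = rho * sqrt((n-2)/(1-rho^2)) = 22.0966 ~ t(9).
Step 5: Two-sided p-value from the t-distribution with 9 df = 0.000000.
Step 6: alpha = 0.05. reject H0.

rho = 0.9909, p = 0.000000, reject H0 at alpha = 0.05.


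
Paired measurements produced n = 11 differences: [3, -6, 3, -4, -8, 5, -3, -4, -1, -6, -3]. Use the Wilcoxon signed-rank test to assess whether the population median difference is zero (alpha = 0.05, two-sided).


Step 1: Drop any zero differences (none here) and take |d_i|.
|d| = [3, 6, 3, 4, 8, 5, 3, 4, 1, 6, 3]
Step 2: Midrank |d_i| (ties get averaged ranks).
ranks: |3|->3.5, |6|->9.5, |3|->3.5, |4|->6.5, |8|->11, |5|->8, |3|->3.5, |4|->6.5, |1|->1, |6|->9.5, |3|->3.5
Step 3: Attach original signs; sum ranks with positive sign and with negative sign.
W+ = 3.5 + 3.5 + 8 = 15
W- = 9.5 + 6.5 + 11 + 3.5 + 6.5 + 1 + 9.5 + 3.5 = 51
(Check: W+ + W- = 66 should equal n(n+1)/2 = 66.)
Step 4: Test statistic W = min(W+, W-) = 15.
Step 5: Ties in |d|, so use the tie-corrected normal approximation.
        E[W] = n(n+1)/4 = 11*12/4 = 33.
        Tie groups: |d|=3 (t=4), |d|=4 (t=2), |d|=6 (t=2); sum(t^3 - t) = 72.
        Var[W] = n(n+1)(2n+1)/24 - sum(t^3-t)/48 = 3036/24 - 72/48 = 125.
        z = (W - E[W]) / sqrt(Var[W]) = (15 - 33) / 11.1803 = -1.6100.
        Two-sided p = 2*Phi(z) = 0.107405.
Step 6: alpha = 0.05. fail to reject H0.

W+ = 15, W- = 51, W = min = 15, p = 0.107405, fail to reject H0.


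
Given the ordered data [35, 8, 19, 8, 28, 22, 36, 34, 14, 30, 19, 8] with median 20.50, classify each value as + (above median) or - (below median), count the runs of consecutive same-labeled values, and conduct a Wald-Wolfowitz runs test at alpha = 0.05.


Step 1: Compute median = 20.50; label A = above, B = below.
Labels in order: ABBBAAAABABB  (n_A = 6, n_B = 6)
Step 2: Count runs R = 6.
Step 3: Under H0 (random ordering), E[R] = 2*n_A*n_B/(n_A+n_B) + 1 = 2*6*6/12 + 1 = 7.0000.
        Var[R] = 2*n_A*n_B*(2*n_A*n_B - n_A - n_B) / ((n_A+n_B)^2 * (n_A+n_B-1)) = 4320/1584 = 2.7273.
        SD[R] = 1.6514.
Step 4: Continuity-corrected z = (R + 0.5 - E[R]) / SD[R] = (6 + 0.5 - 7.0000) / 1.6514 = -0.3028.
Step 5: Two-sided p-value via normal approximation = 2*(1 - Phi(|z|)) = 0.762069.
Step 6: alpha = 0.05. fail to reject H0.

R = 6, z = -0.3028, p = 0.762069, fail to reject H0.


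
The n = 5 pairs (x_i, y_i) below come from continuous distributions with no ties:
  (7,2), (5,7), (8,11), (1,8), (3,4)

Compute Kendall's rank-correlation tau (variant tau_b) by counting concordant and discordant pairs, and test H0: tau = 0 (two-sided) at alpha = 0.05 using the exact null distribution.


Step 1: Enumerate the 10 unordered pairs (i,j) with i<j and classify each by sign(x_j-x_i) * sign(y_j-y_i).
  (1,2):dx=-2,dy=+5->D; (1,3):dx=+1,dy=+9->C; (1,4):dx=-6,dy=+6->D; (1,5):dx=-4,dy=+2->D
  (2,3):dx=+3,dy=+4->C; (2,4):dx=-4,dy=+1->D; (2,5):dx=-2,dy=-3->C; (3,4):dx=-7,dy=-3->C
  (3,5):dx=-5,dy=-7->C; (4,5):dx=+2,dy=-4->D
Step 2: C = 5, D = 5, total pairs = 10.
Step 3: tau = (C - D)/(n(n-1)/2) = (5 - 5)/10 = 0.000000.
Step 4: Exact two-sided p-value (enumerate n! = 120 permutations of y under H0): p = 1.000000.
Step 5: alpha = 0.05. fail to reject H0.

tau_b = 0.0000 (C=5, D=5), p = 1.000000, fail to reject H0.


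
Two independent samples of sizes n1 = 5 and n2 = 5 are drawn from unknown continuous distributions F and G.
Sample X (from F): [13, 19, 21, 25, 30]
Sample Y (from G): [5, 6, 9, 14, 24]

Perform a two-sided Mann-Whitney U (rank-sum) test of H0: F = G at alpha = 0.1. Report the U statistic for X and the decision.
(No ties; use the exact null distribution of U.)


Step 1: Combine and sort all 10 observations; assign midranks.
sorted (value, group): (5,Y), (6,Y), (9,Y), (13,X), (14,Y), (19,X), (21,X), (24,Y), (25,X), (30,X)
ranks: 5->1, 6->2, 9->3, 13->4, 14->5, 19->6, 21->7, 24->8, 25->9, 30->10
Step 2: Rank sum for X: R1 = 4 + 6 + 7 + 9 + 10 = 36.
Step 3: U_X = R1 - n1(n1+1)/2 = 36 - 5*6/2 = 36 - 15 = 21.
       U_Y = n1*n2 - U_X = 25 - 21 = 4.
Step 4: No ties, so the exact null distribution of U (based on enumerating the C(10,5) = 252 equally likely rank assignments) gives the two-sided p-value.
Step 5: p-value = 0.095238; compare to alpha = 0.1. reject H0.

U_X = 21, p = 0.095238, reject H0 at alpha = 0.1.


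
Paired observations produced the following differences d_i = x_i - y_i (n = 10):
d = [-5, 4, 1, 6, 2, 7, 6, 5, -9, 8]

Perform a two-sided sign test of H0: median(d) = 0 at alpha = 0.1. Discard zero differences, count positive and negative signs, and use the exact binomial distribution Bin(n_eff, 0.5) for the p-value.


Step 1: Discard zero differences. Original n = 10; n_eff = number of nonzero differences = 10.
Nonzero differences (with sign): -5, +4, +1, +6, +2, +7, +6, +5, -9, +8
Step 2: Count signs: positive = 8, negative = 2.
Step 3: Under H0: P(positive) = 0.5, so the number of positives S ~ Bin(10, 0.5).
Step 4: Two-sided exact p-value = sum of Bin(10,0.5) probabilities at or below the observed probability = 0.109375.
Step 5: alpha = 0.1. fail to reject H0.

n_eff = 10, pos = 8, neg = 2, p = 0.109375, fail to reject H0.


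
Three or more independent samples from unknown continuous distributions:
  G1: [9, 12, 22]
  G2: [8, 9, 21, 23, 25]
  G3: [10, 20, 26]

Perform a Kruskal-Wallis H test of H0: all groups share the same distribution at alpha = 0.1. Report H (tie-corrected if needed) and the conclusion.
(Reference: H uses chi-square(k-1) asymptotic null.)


Step 1: Combine all N = 11 observations and assign midranks.
sorted (value, group, rank): (8,G2,1), (9,G1,2.5), (9,G2,2.5), (10,G3,4), (12,G1,5), (20,G3,6), (21,G2,7), (22,G1,8), (23,G2,9), (25,G2,10), (26,G3,11)
Step 2: Sum ranks within each group.
R_1 = 15.5 (n_1 = 3)
R_2 = 29.5 (n_2 = 5)
R_3 = 21 (n_3 = 3)
Step 3: H = 12/(N(N+1)) * sum(R_i^2/n_i) - 3(N+1)
     = 12/(11*12) * (15.5^2/3 + 29.5^2/5 + 21^2/3) - 3*12
     = 0.090909 * 401.133 - 36
     = 0.466667.
Step 4: Ties present; correction factor C = 1 - 6/(11^3 - 11) = 0.995455. Corrected H = 0.466667 / 0.995455 = 0.468798.
Step 5: Under H0, H ~ chi^2(2); p-value = 0.791046.
Step 6: alpha = 0.1. fail to reject H0.

H = 0.4688, df = 2, p = 0.791046, fail to reject H0.


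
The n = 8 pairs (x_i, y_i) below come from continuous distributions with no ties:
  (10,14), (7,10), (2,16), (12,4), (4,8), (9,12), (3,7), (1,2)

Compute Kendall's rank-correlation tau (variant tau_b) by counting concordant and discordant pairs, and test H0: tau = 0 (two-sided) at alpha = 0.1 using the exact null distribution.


Step 1: Enumerate the 28 unordered pairs (i,j) with i<j and classify each by sign(x_j-x_i) * sign(y_j-y_i).
  (1,2):dx=-3,dy=-4->C; (1,3):dx=-8,dy=+2->D; (1,4):dx=+2,dy=-10->D; (1,5):dx=-6,dy=-6->C
  (1,6):dx=-1,dy=-2->C; (1,7):dx=-7,dy=-7->C; (1,8):dx=-9,dy=-12->C; (2,3):dx=-5,dy=+6->D
  (2,4):dx=+5,dy=-6->D; (2,5):dx=-3,dy=-2->C; (2,6):dx=+2,dy=+2->C; (2,7):dx=-4,dy=-3->C
  (2,8):dx=-6,dy=-8->C; (3,4):dx=+10,dy=-12->D; (3,5):dx=+2,dy=-8->D; (3,6):dx=+7,dy=-4->D
  (3,7):dx=+1,dy=-9->D; (3,8):dx=-1,dy=-14->C; (4,5):dx=-8,dy=+4->D; (4,6):dx=-3,dy=+8->D
  (4,7):dx=-9,dy=+3->D; (4,8):dx=-11,dy=-2->C; (5,6):dx=+5,dy=+4->C; (5,7):dx=-1,dy=-1->C
  (5,8):dx=-3,dy=-6->C; (6,7):dx=-6,dy=-5->C; (6,8):dx=-8,dy=-10->C; (7,8):dx=-2,dy=-5->C
Step 2: C = 17, D = 11, total pairs = 28.
Step 3: tau = (C - D)/(n(n-1)/2) = (17 - 11)/28 = 0.214286.
Step 4: Exact two-sided p-value (enumerate n! = 40320 permutations of y under H0): p = 0.548413.
Step 5: alpha = 0.1. fail to reject H0.

tau_b = 0.2143 (C=17, D=11), p = 0.548413, fail to reject H0.


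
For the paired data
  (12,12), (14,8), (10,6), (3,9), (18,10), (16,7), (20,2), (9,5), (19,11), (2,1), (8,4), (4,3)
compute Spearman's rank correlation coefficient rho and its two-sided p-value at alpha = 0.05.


Step 1: Rank x and y separately (midranks; no ties here).
rank(x): 12->7, 14->8, 10->6, 3->2, 18->10, 16->9, 20->12, 9->5, 19->11, 2->1, 8->4, 4->3
rank(y): 12->12, 8->8, 6->6, 9->9, 10->10, 7->7, 2->2, 5->5, 11->11, 1->1, 4->4, 3->3
Step 2: d_i = R_x(i) - R_y(i); compute d_i^2.
  (7-12)^2=25, (8-8)^2=0, (6-6)^2=0, (2-9)^2=49, (10-10)^2=0, (9-7)^2=4, (12-2)^2=100, (5-5)^2=0, (11-11)^2=0, (1-1)^2=0, (4-4)^2=0, (3-3)^2=0
sum(d^2) = 178.
Step 3: rho = 1 - 6*178 / (12*(12^2 - 1)) = 1 - 1068/1716 = 0.377622.
Step 4: Under H0, t = rho * sqrt((n-2)/(1-rho^2)) = 1.2896 ~ t(10).
Step 5: Two-sided p-value from the t-distribution with 10 df = 0.226206.
Step 6: alpha = 0.05. fail to reject H0.

rho = 0.3776, p = 0.226206, fail to reject H0 at alpha = 0.05.


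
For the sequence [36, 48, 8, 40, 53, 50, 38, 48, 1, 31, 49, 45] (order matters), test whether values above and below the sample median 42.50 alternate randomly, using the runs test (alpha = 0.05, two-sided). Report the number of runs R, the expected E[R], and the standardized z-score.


Step 1: Compute median = 42.50; label A = above, B = below.
Labels in order: BABBAABABBAA  (n_A = 6, n_B = 6)
Step 2: Count runs R = 8.
Step 3: Under H0 (random ordering), E[R] = 2*n_A*n_B/(n_A+n_B) + 1 = 2*6*6/12 + 1 = 7.0000.
        Var[R] = 2*n_A*n_B*(2*n_A*n_B - n_A - n_B) / ((n_A+n_B)^2 * (n_A+n_B-1)) = 4320/1584 = 2.7273.
        SD[R] = 1.6514.
Step 4: Continuity-corrected z = (R - 0.5 - E[R]) / SD[R] = (8 - 0.5 - 7.0000) / 1.6514 = 0.3028.
Step 5: Two-sided p-value via normal approximation = 2*(1 - Phi(|z|)) = 0.762069.
Step 6: alpha = 0.05. fail to reject H0.

R = 8, z = 0.3028, p = 0.762069, fail to reject H0.


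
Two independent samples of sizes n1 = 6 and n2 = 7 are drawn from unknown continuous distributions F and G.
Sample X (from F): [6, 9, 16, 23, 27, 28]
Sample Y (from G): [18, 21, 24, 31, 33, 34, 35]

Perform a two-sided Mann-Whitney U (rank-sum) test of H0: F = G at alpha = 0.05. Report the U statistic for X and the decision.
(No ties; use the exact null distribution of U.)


Step 1: Combine and sort all 13 observations; assign midranks.
sorted (value, group): (6,X), (9,X), (16,X), (18,Y), (21,Y), (23,X), (24,Y), (27,X), (28,X), (31,Y), (33,Y), (34,Y), (35,Y)
ranks: 6->1, 9->2, 16->3, 18->4, 21->5, 23->6, 24->7, 27->8, 28->9, 31->10, 33->11, 34->12, 35->13
Step 2: Rank sum for X: R1 = 1 + 2 + 3 + 6 + 8 + 9 = 29.
Step 3: U_X = R1 - n1(n1+1)/2 = 29 - 6*7/2 = 29 - 21 = 8.
       U_Y = n1*n2 - U_X = 42 - 8 = 34.
Step 4: No ties, so the exact null distribution of U (based on enumerating the C(13,6) = 1716 equally likely rank assignments) gives the two-sided p-value.
Step 5: p-value = 0.073427; compare to alpha = 0.05. fail to reject H0.

U_X = 8, p = 0.073427, fail to reject H0 at alpha = 0.05.


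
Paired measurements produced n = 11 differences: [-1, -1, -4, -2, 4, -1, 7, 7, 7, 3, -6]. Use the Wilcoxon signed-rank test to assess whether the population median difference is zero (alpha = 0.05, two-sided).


Step 1: Drop any zero differences (none here) and take |d_i|.
|d| = [1, 1, 4, 2, 4, 1, 7, 7, 7, 3, 6]
Step 2: Midrank |d_i| (ties get averaged ranks).
ranks: |1|->2, |1|->2, |4|->6.5, |2|->4, |4|->6.5, |1|->2, |7|->10, |7|->10, |7|->10, |3|->5, |6|->8
Step 3: Attach original signs; sum ranks with positive sign and with negative sign.
W+ = 6.5 + 10 + 10 + 10 + 5 = 41.5
W- = 2 + 2 + 6.5 + 4 + 2 + 8 = 24.5
(Check: W+ + W- = 66 should equal n(n+1)/2 = 66.)
Step 4: Test statistic W = min(W+, W-) = 24.5.
Step 5: Ties in |d|, so use the tie-corrected normal approximation.
        E[W] = n(n+1)/4 = 11*12/4 = 33.
        Tie groups: |d|=1 (t=3), |d|=4 (t=2), |d|=7 (t=3); sum(t^3 - t) = 54.
        Var[W] = n(n+1)(2n+1)/24 - sum(t^3-t)/48 = 3036/24 - 54/48 = 125.375.
        z = (W - E[W]) / sqrt(Var[W]) = (24.5 - 33) / 11.1971 = -0.7591.
        Two-sided p = 2*Phi(z) = 0.447778.
Step 6: alpha = 0.05. fail to reject H0.

W+ = 41.5, W- = 24.5, W = min = 24.5, p = 0.447778, fail to reject H0.


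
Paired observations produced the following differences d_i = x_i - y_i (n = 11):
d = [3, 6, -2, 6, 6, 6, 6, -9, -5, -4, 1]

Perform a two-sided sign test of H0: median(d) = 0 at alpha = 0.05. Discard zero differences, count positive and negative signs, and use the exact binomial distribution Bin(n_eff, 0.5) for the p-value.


Step 1: Discard zero differences. Original n = 11; n_eff = number of nonzero differences = 11.
Nonzero differences (with sign): +3, +6, -2, +6, +6, +6, +6, -9, -5, -4, +1
Step 2: Count signs: positive = 7, negative = 4.
Step 3: Under H0: P(positive) = 0.5, so the number of positives S ~ Bin(11, 0.5).
Step 4: Two-sided exact p-value = sum of Bin(11,0.5) probabilities at or below the observed probability = 0.548828.
Step 5: alpha = 0.05. fail to reject H0.

n_eff = 11, pos = 7, neg = 4, p = 0.548828, fail to reject H0.


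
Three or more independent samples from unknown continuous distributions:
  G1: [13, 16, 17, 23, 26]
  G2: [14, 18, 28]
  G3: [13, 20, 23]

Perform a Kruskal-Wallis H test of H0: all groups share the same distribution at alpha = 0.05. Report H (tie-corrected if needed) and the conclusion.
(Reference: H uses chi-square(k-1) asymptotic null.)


Step 1: Combine all N = 11 observations and assign midranks.
sorted (value, group, rank): (13,G1,1.5), (13,G3,1.5), (14,G2,3), (16,G1,4), (17,G1,5), (18,G2,6), (20,G3,7), (23,G1,8.5), (23,G3,8.5), (26,G1,10), (28,G2,11)
Step 2: Sum ranks within each group.
R_1 = 29 (n_1 = 5)
R_2 = 20 (n_2 = 3)
R_3 = 17 (n_3 = 3)
Step 3: H = 12/(N(N+1)) * sum(R_i^2/n_i) - 3(N+1)
     = 12/(11*12) * (29^2/5 + 20^2/3 + 17^2/3) - 3*12
     = 0.090909 * 397.867 - 36
     = 0.169697.
Step 4: Ties present; correction factor C = 1 - 12/(11^3 - 11) = 0.990909. Corrected H = 0.169697 / 0.990909 = 0.171254.
Step 5: Under H0, H ~ chi^2(2); p-value = 0.917937.
Step 6: alpha = 0.05. fail to reject H0.

H = 0.1713, df = 2, p = 0.917937, fail to reject H0.


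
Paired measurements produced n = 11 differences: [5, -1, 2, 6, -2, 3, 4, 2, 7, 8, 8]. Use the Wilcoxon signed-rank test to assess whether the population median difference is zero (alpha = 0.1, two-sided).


Step 1: Drop any zero differences (none here) and take |d_i|.
|d| = [5, 1, 2, 6, 2, 3, 4, 2, 7, 8, 8]
Step 2: Midrank |d_i| (ties get averaged ranks).
ranks: |5|->7, |1|->1, |2|->3, |6|->8, |2|->3, |3|->5, |4|->6, |2|->3, |7|->9, |8|->10.5, |8|->10.5
Step 3: Attach original signs; sum ranks with positive sign and with negative sign.
W+ = 7 + 3 + 8 + 5 + 6 + 3 + 9 + 10.5 + 10.5 = 62
W- = 1 + 3 = 4
(Check: W+ + W- = 66 should equal n(n+1)/2 = 66.)
Step 4: Test statistic W = min(W+, W-) = 4.
Step 5: Ties in |d|, so use the tie-corrected normal approximation.
        E[W] = n(n+1)/4 = 11*12/4 = 33.
        Tie groups: |d|=2 (t=3), |d|=8 (t=2); sum(t^3 - t) = 30.
        Var[W] = n(n+1)(2n+1)/24 - sum(t^3-t)/48 = 3036/24 - 30/48 = 125.875.
        z = (W - E[W]) / sqrt(Var[W]) = (4 - 33) / 11.2194 = -2.5848.
        Two-sided p = 2*Phi(z) = 0.009743.
Step 6: alpha = 0.1. reject H0.

W+ = 62, W- = 4, W = min = 4, p = 0.009743, reject H0.


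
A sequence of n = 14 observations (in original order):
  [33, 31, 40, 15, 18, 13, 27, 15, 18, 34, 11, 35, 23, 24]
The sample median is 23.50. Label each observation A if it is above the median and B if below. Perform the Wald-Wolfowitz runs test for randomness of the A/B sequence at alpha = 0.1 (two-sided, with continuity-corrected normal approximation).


Step 1: Compute median = 23.50; label A = above, B = below.
Labels in order: AAABBBABBABABA  (n_A = 7, n_B = 7)
Step 2: Count runs R = 9.
Step 3: Under H0 (random ordering), E[R] = 2*n_A*n_B/(n_A+n_B) + 1 = 2*7*7/14 + 1 = 8.0000.
        Var[R] = 2*n_A*n_B*(2*n_A*n_B - n_A - n_B) / ((n_A+n_B)^2 * (n_A+n_B-1)) = 8232/2548 = 3.2308.
        SD[R] = 1.7974.
Step 4: Continuity-corrected z = (R - 0.5 - E[R]) / SD[R] = (9 - 0.5 - 8.0000) / 1.7974 = 0.2782.
Step 5: Two-sided p-value via normal approximation = 2*(1 - Phi(|z|)) = 0.780879.
Step 6: alpha = 0.1. fail to reject H0.

R = 9, z = 0.2782, p = 0.780879, fail to reject H0.


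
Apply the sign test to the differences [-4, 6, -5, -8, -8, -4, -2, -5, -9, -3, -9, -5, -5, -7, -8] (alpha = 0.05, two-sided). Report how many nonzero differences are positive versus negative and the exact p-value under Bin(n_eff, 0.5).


Step 1: Discard zero differences. Original n = 15; n_eff = number of nonzero differences = 15.
Nonzero differences (with sign): -4, +6, -5, -8, -8, -4, -2, -5, -9, -3, -9, -5, -5, -7, -8
Step 2: Count signs: positive = 1, negative = 14.
Step 3: Under H0: P(positive) = 0.5, so the number of positives S ~ Bin(15, 0.5).
Step 4: Two-sided exact p-value = sum of Bin(15,0.5) probabilities at or below the observed probability = 0.000977.
Step 5: alpha = 0.05. reject H0.

n_eff = 15, pos = 1, neg = 14, p = 0.000977, reject H0.


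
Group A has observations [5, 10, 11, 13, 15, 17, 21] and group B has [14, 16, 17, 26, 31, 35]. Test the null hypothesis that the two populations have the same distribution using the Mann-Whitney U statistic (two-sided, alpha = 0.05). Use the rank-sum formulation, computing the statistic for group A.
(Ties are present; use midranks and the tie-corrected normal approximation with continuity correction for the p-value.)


Step 1: Combine and sort all 13 observations; assign midranks.
sorted (value, group): (5,X), (10,X), (11,X), (13,X), (14,Y), (15,X), (16,Y), (17,X), (17,Y), (21,X), (26,Y), (31,Y), (35,Y)
ranks: 5->1, 10->2, 11->3, 13->4, 14->5, 15->6, 16->7, 17->8.5, 17->8.5, 21->10, 26->11, 31->12, 35->13
Step 2: Rank sum for X: R1 = 1 + 2 + 3 + 4 + 6 + 8.5 + 10 = 34.5.
Step 3: U_X = R1 - n1(n1+1)/2 = 34.5 - 7*8/2 = 34.5 - 28 = 6.5.
       U_Y = n1*n2 - U_X = 42 - 6.5 = 35.5.
Step 4: Ties are present, so use the tie-corrected normal approximation (with continuity correction) for the p-value.
Step 5: p-value = 0.045204; compare to alpha = 0.05. reject H0.

U_X = 6.5, p = 0.045204, reject H0 at alpha = 0.05.


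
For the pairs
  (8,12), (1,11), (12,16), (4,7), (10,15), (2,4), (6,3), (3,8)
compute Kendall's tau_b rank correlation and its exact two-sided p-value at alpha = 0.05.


Step 1: Enumerate the 28 unordered pairs (i,j) with i<j and classify each by sign(x_j-x_i) * sign(y_j-y_i).
  (1,2):dx=-7,dy=-1->C; (1,3):dx=+4,dy=+4->C; (1,4):dx=-4,dy=-5->C; (1,5):dx=+2,dy=+3->C
  (1,6):dx=-6,dy=-8->C; (1,7):dx=-2,dy=-9->C; (1,8):dx=-5,dy=-4->C; (2,3):dx=+11,dy=+5->C
  (2,4):dx=+3,dy=-4->D; (2,5):dx=+9,dy=+4->C; (2,6):dx=+1,dy=-7->D; (2,7):dx=+5,dy=-8->D
  (2,8):dx=+2,dy=-3->D; (3,4):dx=-8,dy=-9->C; (3,5):dx=-2,dy=-1->C; (3,6):dx=-10,dy=-12->C
  (3,7):dx=-6,dy=-13->C; (3,8):dx=-9,dy=-8->C; (4,5):dx=+6,dy=+8->C; (4,6):dx=-2,dy=-3->C
  (4,7):dx=+2,dy=-4->D; (4,8):dx=-1,dy=+1->D; (5,6):dx=-8,dy=-11->C; (5,7):dx=-4,dy=-12->C
  (5,8):dx=-7,dy=-7->C; (6,7):dx=+4,dy=-1->D; (6,8):dx=+1,dy=+4->C; (7,8):dx=-3,dy=+5->D
Step 2: C = 20, D = 8, total pairs = 28.
Step 3: tau = (C - D)/(n(n-1)/2) = (20 - 8)/28 = 0.428571.
Step 4: Exact two-sided p-value (enumerate n! = 40320 permutations of y under H0): p = 0.178869.
Step 5: alpha = 0.05. fail to reject H0.

tau_b = 0.4286 (C=20, D=8), p = 0.178869, fail to reject H0.


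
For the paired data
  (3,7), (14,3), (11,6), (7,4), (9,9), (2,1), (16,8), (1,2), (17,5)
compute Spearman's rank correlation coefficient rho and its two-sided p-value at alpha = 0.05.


Step 1: Rank x and y separately (midranks; no ties here).
rank(x): 3->3, 14->7, 11->6, 7->4, 9->5, 2->2, 16->8, 1->1, 17->9
rank(y): 7->7, 3->3, 6->6, 4->4, 9->9, 1->1, 8->8, 2->2, 5->5
Step 2: d_i = R_x(i) - R_y(i); compute d_i^2.
  (3-7)^2=16, (7-3)^2=16, (6-6)^2=0, (4-4)^2=0, (5-9)^2=16, (2-1)^2=1, (8-8)^2=0, (1-2)^2=1, (9-5)^2=16
sum(d^2) = 66.
Step 3: rho = 1 - 6*66 / (9*(9^2 - 1)) = 1 - 396/720 = 0.450000.
Step 4: Under H0, t = rho * sqrt((n-2)/(1-rho^2)) = 1.3332 ~ t(7).
Step 5: Two-sided p-value from the t-distribution with 7 df = 0.224216.
Step 6: alpha = 0.05. fail to reject H0.

rho = 0.4500, p = 0.224216, fail to reject H0 at alpha = 0.05.


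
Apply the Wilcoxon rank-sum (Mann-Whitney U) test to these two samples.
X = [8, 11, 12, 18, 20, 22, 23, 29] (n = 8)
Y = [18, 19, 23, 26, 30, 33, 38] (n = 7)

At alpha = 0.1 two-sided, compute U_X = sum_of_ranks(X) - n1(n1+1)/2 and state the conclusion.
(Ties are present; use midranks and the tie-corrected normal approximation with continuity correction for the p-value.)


Step 1: Combine and sort all 15 observations; assign midranks.
sorted (value, group): (8,X), (11,X), (12,X), (18,X), (18,Y), (19,Y), (20,X), (22,X), (23,X), (23,Y), (26,Y), (29,X), (30,Y), (33,Y), (38,Y)
ranks: 8->1, 11->2, 12->3, 18->4.5, 18->4.5, 19->6, 20->7, 22->8, 23->9.5, 23->9.5, 26->11, 29->12, 30->13, 33->14, 38->15
Step 2: Rank sum for X: R1 = 1 + 2 + 3 + 4.5 + 7 + 8 + 9.5 + 12 = 47.
Step 3: U_X = R1 - n1(n1+1)/2 = 47 - 8*9/2 = 47 - 36 = 11.
       U_Y = n1*n2 - U_X = 56 - 11 = 45.
Step 4: Ties are present, so use the tie-corrected normal approximation (with continuity correction) for the p-value.
Step 5: p-value = 0.055758; compare to alpha = 0.1. reject H0.

U_X = 11, p = 0.055758, reject H0 at alpha = 0.1.


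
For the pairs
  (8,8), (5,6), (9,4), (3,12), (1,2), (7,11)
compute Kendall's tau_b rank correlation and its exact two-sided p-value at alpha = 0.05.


Step 1: Enumerate the 15 unordered pairs (i,j) with i<j and classify each by sign(x_j-x_i) * sign(y_j-y_i).
  (1,2):dx=-3,dy=-2->C; (1,3):dx=+1,dy=-4->D; (1,4):dx=-5,dy=+4->D; (1,5):dx=-7,dy=-6->C
  (1,6):dx=-1,dy=+3->D; (2,3):dx=+4,dy=-2->D; (2,4):dx=-2,dy=+6->D; (2,5):dx=-4,dy=-4->C
  (2,6):dx=+2,dy=+5->C; (3,4):dx=-6,dy=+8->D; (3,5):dx=-8,dy=-2->C; (3,6):dx=-2,dy=+7->D
  (4,5):dx=-2,dy=-10->C; (4,6):dx=+4,dy=-1->D; (5,6):dx=+6,dy=+9->C
Step 2: C = 7, D = 8, total pairs = 15.
Step 3: tau = (C - D)/(n(n-1)/2) = (7 - 8)/15 = -0.066667.
Step 4: Exact two-sided p-value (enumerate n! = 720 permutations of y under H0): p = 1.000000.
Step 5: alpha = 0.05. fail to reject H0.

tau_b = -0.0667 (C=7, D=8), p = 1.000000, fail to reject H0.


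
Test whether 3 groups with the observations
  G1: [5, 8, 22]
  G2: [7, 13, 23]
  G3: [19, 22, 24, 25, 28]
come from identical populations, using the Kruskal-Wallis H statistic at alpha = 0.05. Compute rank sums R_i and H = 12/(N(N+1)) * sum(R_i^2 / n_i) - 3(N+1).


Step 1: Combine all N = 11 observations and assign midranks.
sorted (value, group, rank): (5,G1,1), (7,G2,2), (8,G1,3), (13,G2,4), (19,G3,5), (22,G1,6.5), (22,G3,6.5), (23,G2,8), (24,G3,9), (25,G3,10), (28,G3,11)
Step 2: Sum ranks within each group.
R_1 = 10.5 (n_1 = 3)
R_2 = 14 (n_2 = 3)
R_3 = 41.5 (n_3 = 5)
Step 3: H = 12/(N(N+1)) * sum(R_i^2/n_i) - 3(N+1)
     = 12/(11*12) * (10.5^2/3 + 14^2/3 + 41.5^2/5) - 3*12
     = 0.090909 * 446.533 - 36
     = 4.593939.
Step 4: Ties present; correction factor C = 1 - 6/(11^3 - 11) = 0.995455. Corrected H = 4.593939 / 0.995455 = 4.614916.
Step 5: Under H0, H ~ chi^2(2); p-value = 0.099514.
Step 6: alpha = 0.05. fail to reject H0.

H = 4.6149, df = 2, p = 0.099514, fail to reject H0.


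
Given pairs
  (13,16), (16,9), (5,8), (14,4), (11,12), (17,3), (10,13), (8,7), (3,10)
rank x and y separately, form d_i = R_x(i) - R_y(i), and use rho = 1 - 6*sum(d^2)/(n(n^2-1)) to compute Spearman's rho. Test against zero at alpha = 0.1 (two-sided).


Step 1: Rank x and y separately (midranks; no ties here).
rank(x): 13->6, 16->8, 5->2, 14->7, 11->5, 17->9, 10->4, 8->3, 3->1
rank(y): 16->9, 9->5, 8->4, 4->2, 12->7, 3->1, 13->8, 7->3, 10->6
Step 2: d_i = R_x(i) - R_y(i); compute d_i^2.
  (6-9)^2=9, (8-5)^2=9, (2-4)^2=4, (7-2)^2=25, (5-7)^2=4, (9-1)^2=64, (4-8)^2=16, (3-3)^2=0, (1-6)^2=25
sum(d^2) = 156.
Step 3: rho = 1 - 6*156 / (9*(9^2 - 1)) = 1 - 936/720 = -0.300000.
Step 4: Under H0, t = rho * sqrt((n-2)/(1-rho^2)) = -0.8321 ~ t(7).
Step 5: Two-sided p-value from the t-distribution with 7 df = 0.432845.
Step 6: alpha = 0.1. fail to reject H0.

rho = -0.3000, p = 0.432845, fail to reject H0 at alpha = 0.1.


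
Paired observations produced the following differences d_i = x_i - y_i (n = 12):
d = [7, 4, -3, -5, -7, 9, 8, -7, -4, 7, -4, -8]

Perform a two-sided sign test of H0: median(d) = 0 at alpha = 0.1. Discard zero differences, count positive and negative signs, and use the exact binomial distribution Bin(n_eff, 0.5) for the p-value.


Step 1: Discard zero differences. Original n = 12; n_eff = number of nonzero differences = 12.
Nonzero differences (with sign): +7, +4, -3, -5, -7, +9, +8, -7, -4, +7, -4, -8
Step 2: Count signs: positive = 5, negative = 7.
Step 3: Under H0: P(positive) = 0.5, so the number of positives S ~ Bin(12, 0.5).
Step 4: Two-sided exact p-value = sum of Bin(12,0.5) probabilities at or below the observed probability = 0.774414.
Step 5: alpha = 0.1. fail to reject H0.

n_eff = 12, pos = 5, neg = 7, p = 0.774414, fail to reject H0.


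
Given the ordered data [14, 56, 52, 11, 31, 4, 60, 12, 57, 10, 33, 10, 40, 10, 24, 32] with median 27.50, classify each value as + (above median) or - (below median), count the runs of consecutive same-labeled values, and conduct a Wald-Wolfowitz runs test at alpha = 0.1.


Step 1: Compute median = 27.50; label A = above, B = below.
Labels in order: BAABABABABABABBA  (n_A = 8, n_B = 8)
Step 2: Count runs R = 14.
Step 3: Under H0 (random ordering), E[R] = 2*n_A*n_B/(n_A+n_B) + 1 = 2*8*8/16 + 1 = 9.0000.
        Var[R] = 2*n_A*n_B*(2*n_A*n_B - n_A - n_B) / ((n_A+n_B)^2 * (n_A+n_B-1)) = 14336/3840 = 3.7333.
        SD[R] = 1.9322.
Step 4: Continuity-corrected z = (R - 0.5 - E[R]) / SD[R] = (14 - 0.5 - 9.0000) / 1.9322 = 2.3290.
Step 5: Two-sided p-value via normal approximation = 2*(1 - Phi(|z|)) = 0.019861.
Step 6: alpha = 0.1. reject H0.

R = 14, z = 2.3290, p = 0.019861, reject H0.


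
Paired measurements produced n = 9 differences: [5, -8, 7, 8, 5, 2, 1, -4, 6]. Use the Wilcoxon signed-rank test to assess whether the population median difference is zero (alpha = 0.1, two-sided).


Step 1: Drop any zero differences (none here) and take |d_i|.
|d| = [5, 8, 7, 8, 5, 2, 1, 4, 6]
Step 2: Midrank |d_i| (ties get averaged ranks).
ranks: |5|->4.5, |8|->8.5, |7|->7, |8|->8.5, |5|->4.5, |2|->2, |1|->1, |4|->3, |6|->6
Step 3: Attach original signs; sum ranks with positive sign and with negative sign.
W+ = 4.5 + 7 + 8.5 + 4.5 + 2 + 1 + 6 = 33.5
W- = 8.5 + 3 = 11.5
(Check: W+ + W- = 45 should equal n(n+1)/2 = 45.)
Step 4: Test statistic W = min(W+, W-) = 11.5.
Step 5: Ties in |d|, so use the tie-corrected normal approximation.
        E[W] = n(n+1)/4 = 9*10/4 = 22.5.
        Tie groups: |d|=5 (t=2), |d|=8 (t=2); sum(t^3 - t) = 12.
        Var[W] = n(n+1)(2n+1)/24 - sum(t^3-t)/48 = 1710/24 - 12/48 = 71.
        z = (W - E[W]) / sqrt(Var[W]) = (11.5 - 22.5) / 8.4261 = -1.3055.
        Two-sided p = 2*Phi(z) = 0.191736.
Step 6: alpha = 0.1. fail to reject H0.

W+ = 33.5, W- = 11.5, W = min = 11.5, p = 0.191736, fail to reject H0.


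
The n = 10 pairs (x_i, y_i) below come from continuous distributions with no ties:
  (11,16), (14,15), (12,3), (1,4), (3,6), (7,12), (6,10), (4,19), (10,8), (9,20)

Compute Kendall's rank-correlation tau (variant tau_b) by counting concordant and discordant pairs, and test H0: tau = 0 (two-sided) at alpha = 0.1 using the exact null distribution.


Step 1: Enumerate the 45 unordered pairs (i,j) with i<j and classify each by sign(x_j-x_i) * sign(y_j-y_i).
  (1,2):dx=+3,dy=-1->D; (1,3):dx=+1,dy=-13->D; (1,4):dx=-10,dy=-12->C; (1,5):dx=-8,dy=-10->C
  (1,6):dx=-4,dy=-4->C; (1,7):dx=-5,dy=-6->C; (1,8):dx=-7,dy=+3->D; (1,9):dx=-1,dy=-8->C
  (1,10):dx=-2,dy=+4->D; (2,3):dx=-2,dy=-12->C; (2,4):dx=-13,dy=-11->C; (2,5):dx=-11,dy=-9->C
  (2,6):dx=-7,dy=-3->C; (2,7):dx=-8,dy=-5->C; (2,8):dx=-10,dy=+4->D; (2,9):dx=-4,dy=-7->C
  (2,10):dx=-5,dy=+5->D; (3,4):dx=-11,dy=+1->D; (3,5):dx=-9,dy=+3->D; (3,6):dx=-5,dy=+9->D
  (3,7):dx=-6,dy=+7->D; (3,8):dx=-8,dy=+16->D; (3,9):dx=-2,dy=+5->D; (3,10):dx=-3,dy=+17->D
  (4,5):dx=+2,dy=+2->C; (4,6):dx=+6,dy=+8->C; (4,7):dx=+5,dy=+6->C; (4,8):dx=+3,dy=+15->C
  (4,9):dx=+9,dy=+4->C; (4,10):dx=+8,dy=+16->C; (5,6):dx=+4,dy=+6->C; (5,7):dx=+3,dy=+4->C
  (5,8):dx=+1,dy=+13->C; (5,9):dx=+7,dy=+2->C; (5,10):dx=+6,dy=+14->C; (6,7):dx=-1,dy=-2->C
  (6,8):dx=-3,dy=+7->D; (6,9):dx=+3,dy=-4->D; (6,10):dx=+2,dy=+8->C; (7,8):dx=-2,dy=+9->D
  (7,9):dx=+4,dy=-2->D; (7,10):dx=+3,dy=+10->C; (8,9):dx=+6,dy=-11->D; (8,10):dx=+5,dy=+1->C
  (9,10):dx=-1,dy=+12->D
Step 2: C = 26, D = 19, total pairs = 45.
Step 3: tau = (C - D)/(n(n-1)/2) = (26 - 19)/45 = 0.155556.
Step 4: Exact two-sided p-value (enumerate n! = 3628800 permutations of y under H0): p = 0.600654.
Step 5: alpha = 0.1. fail to reject H0.

tau_b = 0.1556 (C=26, D=19), p = 0.600654, fail to reject H0.


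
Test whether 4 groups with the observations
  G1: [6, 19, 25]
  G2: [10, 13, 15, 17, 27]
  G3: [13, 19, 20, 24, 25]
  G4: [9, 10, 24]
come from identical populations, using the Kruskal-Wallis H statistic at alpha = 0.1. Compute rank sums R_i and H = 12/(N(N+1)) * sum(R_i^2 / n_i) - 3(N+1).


Step 1: Combine all N = 16 observations and assign midranks.
sorted (value, group, rank): (6,G1,1), (9,G4,2), (10,G2,3.5), (10,G4,3.5), (13,G2,5.5), (13,G3,5.5), (15,G2,7), (17,G2,8), (19,G1,9.5), (19,G3,9.5), (20,G3,11), (24,G3,12.5), (24,G4,12.5), (25,G1,14.5), (25,G3,14.5), (27,G2,16)
Step 2: Sum ranks within each group.
R_1 = 25 (n_1 = 3)
R_2 = 40 (n_2 = 5)
R_3 = 53 (n_3 = 5)
R_4 = 18 (n_4 = 3)
Step 3: H = 12/(N(N+1)) * sum(R_i^2/n_i) - 3(N+1)
     = 12/(16*17) * (25^2/3 + 40^2/5 + 53^2/5 + 18^2/3) - 3*17
     = 0.044118 * 1198.13 - 51
     = 1.858824.
Step 4: Ties present; correction factor C = 1 - 30/(16^3 - 16) = 0.992647. Corrected H = 1.858824 / 0.992647 = 1.872593.
Step 5: Under H0, H ~ chi^2(3); p-value = 0.599267.
Step 6: alpha = 0.1. fail to reject H0.

H = 1.8726, df = 3, p = 0.599267, fail to reject H0.


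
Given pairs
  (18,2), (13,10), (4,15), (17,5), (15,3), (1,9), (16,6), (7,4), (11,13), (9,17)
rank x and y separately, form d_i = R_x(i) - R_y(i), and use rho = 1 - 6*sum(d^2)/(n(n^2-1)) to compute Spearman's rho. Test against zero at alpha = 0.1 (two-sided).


Step 1: Rank x and y separately (midranks; no ties here).
rank(x): 18->10, 13->6, 4->2, 17->9, 15->7, 1->1, 16->8, 7->3, 11->5, 9->4
rank(y): 2->1, 10->7, 15->9, 5->4, 3->2, 9->6, 6->5, 4->3, 13->8, 17->10
Step 2: d_i = R_x(i) - R_y(i); compute d_i^2.
  (10-1)^2=81, (6-7)^2=1, (2-9)^2=49, (9-4)^2=25, (7-2)^2=25, (1-6)^2=25, (8-5)^2=9, (3-3)^2=0, (5-8)^2=9, (4-10)^2=36
sum(d^2) = 260.
Step 3: rho = 1 - 6*260 / (10*(10^2 - 1)) = 1 - 1560/990 = -0.575758.
Step 4: Under H0, t = rho * sqrt((n-2)/(1-rho^2)) = -1.9917 ~ t(8).
Step 5: Two-sided p-value from the t-distribution with 8 df = 0.081553.
Step 6: alpha = 0.1. reject H0.

rho = -0.5758, p = 0.081553, reject H0 at alpha = 0.1.


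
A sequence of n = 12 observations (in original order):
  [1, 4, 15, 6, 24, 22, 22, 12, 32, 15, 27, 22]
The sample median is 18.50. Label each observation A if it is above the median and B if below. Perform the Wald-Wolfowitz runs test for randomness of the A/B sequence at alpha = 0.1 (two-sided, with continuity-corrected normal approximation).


Step 1: Compute median = 18.50; label A = above, B = below.
Labels in order: BBBBAAABABAA  (n_A = 6, n_B = 6)
Step 2: Count runs R = 6.
Step 3: Under H0 (random ordering), E[R] = 2*n_A*n_B/(n_A+n_B) + 1 = 2*6*6/12 + 1 = 7.0000.
        Var[R] = 2*n_A*n_B*(2*n_A*n_B - n_A - n_B) / ((n_A+n_B)^2 * (n_A+n_B-1)) = 4320/1584 = 2.7273.
        SD[R] = 1.6514.
Step 4: Continuity-corrected z = (R + 0.5 - E[R]) / SD[R] = (6 + 0.5 - 7.0000) / 1.6514 = -0.3028.
Step 5: Two-sided p-value via normal approximation = 2*(1 - Phi(|z|)) = 0.762069.
Step 6: alpha = 0.1. fail to reject H0.

R = 6, z = -0.3028, p = 0.762069, fail to reject H0.


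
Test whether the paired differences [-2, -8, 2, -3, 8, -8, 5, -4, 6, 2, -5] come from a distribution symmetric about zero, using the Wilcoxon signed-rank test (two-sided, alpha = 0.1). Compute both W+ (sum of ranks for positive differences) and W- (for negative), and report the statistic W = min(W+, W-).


Step 1: Drop any zero differences (none here) and take |d_i|.
|d| = [2, 8, 2, 3, 8, 8, 5, 4, 6, 2, 5]
Step 2: Midrank |d_i| (ties get averaged ranks).
ranks: |2|->2, |8|->10, |2|->2, |3|->4, |8|->10, |8|->10, |5|->6.5, |4|->5, |6|->8, |2|->2, |5|->6.5
Step 3: Attach original signs; sum ranks with positive sign and with negative sign.
W+ = 2 + 10 + 6.5 + 8 + 2 = 28.5
W- = 2 + 10 + 4 + 10 + 5 + 6.5 = 37.5
(Check: W+ + W- = 66 should equal n(n+1)/2 = 66.)
Step 4: Test statistic W = min(W+, W-) = 28.5.
Step 5: Ties in |d|, so use the tie-corrected normal approximation.
        E[W] = n(n+1)/4 = 11*12/4 = 33.
        Tie groups: |d|=2 (t=3), |d|=5 (t=2), |d|=8 (t=3); sum(t^3 - t) = 54.
        Var[W] = n(n+1)(2n+1)/24 - sum(t^3-t)/48 = 3036/24 - 54/48 = 125.375.
        z = (W - E[W]) / sqrt(Var[W]) = (28.5 - 33) / 11.1971 = -0.4019.
        Two-sided p = 2*Phi(z) = 0.687765.
Step 6: alpha = 0.1. fail to reject H0.

W+ = 28.5, W- = 37.5, W = min = 28.5, p = 0.687765, fail to reject H0.


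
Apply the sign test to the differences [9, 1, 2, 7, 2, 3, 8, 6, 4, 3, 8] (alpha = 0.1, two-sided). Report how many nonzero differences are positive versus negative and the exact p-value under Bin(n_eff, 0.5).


Step 1: Discard zero differences. Original n = 11; n_eff = number of nonzero differences = 11.
Nonzero differences (with sign): +9, +1, +2, +7, +2, +3, +8, +6, +4, +3, +8
Step 2: Count signs: positive = 11, negative = 0.
Step 3: Under H0: P(positive) = 0.5, so the number of positives S ~ Bin(11, 0.5).
Step 4: Two-sided exact p-value = sum of Bin(11,0.5) probabilities at or below the observed probability = 0.000977.
Step 5: alpha = 0.1. reject H0.

n_eff = 11, pos = 11, neg = 0, p = 0.000977, reject H0.


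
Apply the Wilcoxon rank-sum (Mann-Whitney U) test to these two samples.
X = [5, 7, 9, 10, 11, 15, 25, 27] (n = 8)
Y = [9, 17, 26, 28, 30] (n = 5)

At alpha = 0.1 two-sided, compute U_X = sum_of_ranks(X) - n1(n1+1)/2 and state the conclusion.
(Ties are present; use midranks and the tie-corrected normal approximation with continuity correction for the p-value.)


Step 1: Combine and sort all 13 observations; assign midranks.
sorted (value, group): (5,X), (7,X), (9,X), (9,Y), (10,X), (11,X), (15,X), (17,Y), (25,X), (26,Y), (27,X), (28,Y), (30,Y)
ranks: 5->1, 7->2, 9->3.5, 9->3.5, 10->5, 11->6, 15->7, 17->8, 25->9, 26->10, 27->11, 28->12, 30->13
Step 2: Rank sum for X: R1 = 1 + 2 + 3.5 + 5 + 6 + 7 + 9 + 11 = 44.5.
Step 3: U_X = R1 - n1(n1+1)/2 = 44.5 - 8*9/2 = 44.5 - 36 = 8.5.
       U_Y = n1*n2 - U_X = 40 - 8.5 = 31.5.
Step 4: Ties are present, so use the tie-corrected normal approximation (with continuity correction) for the p-value.
Step 5: p-value = 0.106864; compare to alpha = 0.1. fail to reject H0.

U_X = 8.5, p = 0.106864, fail to reject H0 at alpha = 0.1.
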